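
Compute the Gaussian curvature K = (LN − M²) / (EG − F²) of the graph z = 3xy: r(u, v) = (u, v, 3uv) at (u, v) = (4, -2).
K = -9/32761

Coefficients of the first fundamental form: E = 9*v^2 + 1, F = 9*u*v, G = 9*u^2 + 1.
Coefficients of the second fundamental form: L = 0, M = 3/sqrt(9*u^2 + 9*v^2 + 1), N = 0.
Assemble K = (LN − M²)/(EG − F²) = -9/(81*u^4 + 162*u^2*v^2 + 18*u^2 + 81*v^4 + 18*v^2 + 1). At (u, v) = (4, -2): K = -9/32761.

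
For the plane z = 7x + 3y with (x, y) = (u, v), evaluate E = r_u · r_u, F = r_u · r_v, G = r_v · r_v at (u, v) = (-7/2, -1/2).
E = 50;  F = 21;  G = 10

Partials: r_u = (1, 0, 7), r_v = (0, 1, 3). As functions of (u, v):
  E = r_u · r_u = 50,
  F = r_u · r_v = 21,
  G = r_v · r_v = 10.
Evaluating at (u, v) = (-7/2, -1/2): E = 50, F = 21, G = 10.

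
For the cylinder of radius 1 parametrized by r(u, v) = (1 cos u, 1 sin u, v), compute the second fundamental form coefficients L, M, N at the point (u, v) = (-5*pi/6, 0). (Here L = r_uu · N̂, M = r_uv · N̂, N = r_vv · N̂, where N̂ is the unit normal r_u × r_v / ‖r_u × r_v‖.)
L = -1;  M = 0;  N = 0

Compute the unit normal N̂(u, v) = (cos(u), sin(u), 0), and the second partials r_uu, r_uv, r_vv. Take dot products:
  L(u, v) = r_uu · N̂ = -1,
  M(u, v) = r_uv · N̂ = 0,
  N(u, v) = r_vv · N̂ = 0.
Evaluating at (u, v) = (-5*pi/6, 0):
  L = -1, M = 0, N = 0.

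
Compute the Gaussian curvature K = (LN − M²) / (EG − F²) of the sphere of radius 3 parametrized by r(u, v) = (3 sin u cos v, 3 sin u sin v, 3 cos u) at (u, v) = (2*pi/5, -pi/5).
K = 1/9

Coefficients of the first fundamental form: E = 9, F = 0, G = 9*sin(u)^2.
Coefficients of the second fundamental form: L = -3*sin(u)/Abs(sin(u)), M = 0, N = -3*sin(u)^3/Abs(sin(u)).
Assemble K = (LN − M²)/(EG − F²) = 1/9. At (u, v) = (2*pi/5, -pi/5): K = 1/9.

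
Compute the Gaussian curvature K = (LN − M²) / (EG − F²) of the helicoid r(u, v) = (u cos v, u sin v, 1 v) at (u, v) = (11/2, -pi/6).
K = -16/15625

Coefficients of the first fundamental form: E = 1, F = 0, G = u^2 + 1.
Coefficients of the second fundamental form: L = 0, M = -1/sqrt(u^2 + 1), N = 0.
Assemble K = (LN − M²)/(EG − F²) = -1/(u^2 + 1)^2. At (u, v) = (11/2, -pi/6): K = -16/15625.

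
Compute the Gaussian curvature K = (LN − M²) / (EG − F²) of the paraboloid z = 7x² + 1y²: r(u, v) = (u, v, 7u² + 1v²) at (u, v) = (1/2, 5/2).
K = 28/5625

Coefficients of the first fundamental form: E = 196*u^2 + 1, F = 28*u*v, G = 4*v^2 + 1.
Coefficients of the second fundamental form: L = 14/sqrt(196*u^2 + 4*v^2 + 1), M = 0, N = 2/sqrt(196*u^2 + 4*v^2 + 1).
Assemble K = (LN − M²)/(EG − F²) = 28/(38416*u^4 + 1568*u^2*v^2 + 392*u^2 + 16*v^4 + 8*v^2 + 1). At (u, v) = (1/2, 5/2): K = 28/5625.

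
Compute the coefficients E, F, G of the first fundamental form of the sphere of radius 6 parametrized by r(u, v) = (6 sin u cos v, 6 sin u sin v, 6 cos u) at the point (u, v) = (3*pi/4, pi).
E = 36;  F = 0;  G = 18

Partials: r_u = (6*cos(u)*cos(v), 6*sin(v)*cos(u), -6*sin(u)), r_v = (-6*sin(u)*sin(v), 6*sin(u)*cos(v), 0). As functions of (u, v):
  E = r_u · r_u = 36,
  F = r_u · r_v = 0,
  G = r_v · r_v = 36*sin(u)^2.
Evaluating at (u, v) = (3*pi/4, pi): E = 36, F = 0, G = 18.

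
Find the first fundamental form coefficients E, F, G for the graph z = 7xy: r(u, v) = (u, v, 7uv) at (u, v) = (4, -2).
E = 197;  F = -392;  G = 785

Partials: r_u = (1, 0, 7*v), r_v = (0, 1, 7*u). As functions of (u, v):
  E = r_u · r_u = 49*v^2 + 1,
  F = r_u · r_v = 49*u*v,
  G = r_v · r_v = 49*u^2 + 1.
Evaluating at (u, v) = (4, -2): E = 197, F = -392, G = 785.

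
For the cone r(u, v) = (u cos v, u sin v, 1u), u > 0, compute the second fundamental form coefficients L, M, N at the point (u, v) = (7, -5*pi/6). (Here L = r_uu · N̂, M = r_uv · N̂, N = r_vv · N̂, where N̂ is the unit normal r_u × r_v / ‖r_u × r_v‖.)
L = 0;  M = 0;  N = 7*sqrt(2)/2

Compute the unit normal N̂(u, v) = (-sqrt(2)*u*cos(v)/(2*Abs(u)), -sqrt(2)*u*sin(v)/(2*Abs(u)), sqrt(2)*u/(2*Abs(u))), and the second partials r_uu, r_uv, r_vv. Take dot products:
  L(u, v) = r_uu · N̂ = 0,
  M(u, v) = r_uv · N̂ = 0,
  N(u, v) = r_vv · N̂ = sqrt(2)*u^2/(2*Abs(u)).
Evaluating at (u, v) = (7, -5*pi/6):
  L = 0, M = 0, N = 7*sqrt(2)/2.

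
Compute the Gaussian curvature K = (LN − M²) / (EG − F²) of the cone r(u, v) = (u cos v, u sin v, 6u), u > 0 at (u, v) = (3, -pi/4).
K = 0

Coefficients of the first fundamental form: E = 37, F = 0, G = u^2.
Coefficients of the second fundamental form: L = 0, M = 0, N = 6*sqrt(37)*u^2/(37*Abs(u)).
Assemble K = (LN − M²)/(EG − F²) = 0. At (u, v) = (3, -pi/4): K = 0.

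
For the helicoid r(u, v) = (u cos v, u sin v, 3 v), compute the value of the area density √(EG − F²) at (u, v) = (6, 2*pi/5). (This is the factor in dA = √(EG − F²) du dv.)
√(EG − F²)|_{(6, 2*pi/5)} = 3*sqrt(5)

E = 1, F = 0, G = u^2 + 9, so EG − F² = u^2 + 9. Taking the positive square root: √(EG − F²) = sqrt(u^2 + 9). At (u, v) = (6, 2*pi/5): 3*sqrt(5).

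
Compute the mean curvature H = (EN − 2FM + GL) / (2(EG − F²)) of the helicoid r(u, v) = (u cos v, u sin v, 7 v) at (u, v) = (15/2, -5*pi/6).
H = 0

With E = 1, F = 0, G = u^2 + 49, L = 0, M = -7/sqrt(u^2 + 49), N = 0, assemble
  H = (EN − 2FM + GL) / (2(EG − F²)) = 0.
At (u, v) = (15/2, -5*pi/6): H = 0.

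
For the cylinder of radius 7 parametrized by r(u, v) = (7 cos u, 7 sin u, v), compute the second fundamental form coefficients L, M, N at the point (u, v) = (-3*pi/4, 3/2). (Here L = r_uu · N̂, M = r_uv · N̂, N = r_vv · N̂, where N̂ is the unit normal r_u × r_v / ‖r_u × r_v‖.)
L = -7;  M = 0;  N = 0

Compute the unit normal N̂(u, v) = (cos(u), sin(u), 0), and the second partials r_uu, r_uv, r_vv. Take dot products:
  L(u, v) = r_uu · N̂ = -7,
  M(u, v) = r_uv · N̂ = 0,
  N(u, v) = r_vv · N̂ = 0.
Evaluating at (u, v) = (-3*pi/4, 3/2):
  L = -7, M = 0, N = 0.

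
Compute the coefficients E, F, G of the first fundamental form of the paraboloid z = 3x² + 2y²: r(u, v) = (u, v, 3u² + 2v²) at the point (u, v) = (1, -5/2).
E = 37;  F = -60;  G = 101

Partials: r_u = (1, 0, 6*u), r_v = (0, 1, 4*v). As functions of (u, v):
  E = r_u · r_u = 36*u^2 + 1,
  F = r_u · r_v = 24*u*v,
  G = r_v · r_v = 16*v^2 + 1.
Evaluating at (u, v) = (1, -5/2): E = 37, F = -60, G = 101.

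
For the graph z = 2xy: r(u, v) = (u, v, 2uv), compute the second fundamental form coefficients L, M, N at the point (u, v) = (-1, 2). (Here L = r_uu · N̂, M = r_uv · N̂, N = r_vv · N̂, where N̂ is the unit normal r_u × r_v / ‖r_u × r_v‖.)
L = 0;  M = 2*sqrt(21)/21;  N = 0

Compute the unit normal N̂(u, v) = (-2*v/sqrt(4*u^2 + 4*v^2 + 1), -2*u/sqrt(4*u^2 + 4*v^2 + 1), 1/sqrt(4*u^2 + 4*v^2 + 1)), and the second partials r_uu, r_uv, r_vv. Take dot products:
  L(u, v) = r_uu · N̂ = 0,
  M(u, v) = r_uv · N̂ = 2/sqrt(4*u^2 + 4*v^2 + 1),
  N(u, v) = r_vv · N̂ = 0.
Evaluating at (u, v) = (-1, 2):
  L = 0, M = 2*sqrt(21)/21, N = 0.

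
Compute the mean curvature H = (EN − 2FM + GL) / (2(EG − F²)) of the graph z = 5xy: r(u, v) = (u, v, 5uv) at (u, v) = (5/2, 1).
H = -2500/19683

With E = 25*v^2 + 1, F = 25*u*v, G = 25*u^2 + 1, L = 0, M = 5/sqrt(25*u^2 + 25*v^2 + 1), N = 0, assemble
  H = (EN − 2FM + GL) / (2(EG − F²)) = -125*u*v/(25*u^2 + 25*v^2 + 1)^(3/2).
At (u, v) = (5/2, 1): H = -2500/19683.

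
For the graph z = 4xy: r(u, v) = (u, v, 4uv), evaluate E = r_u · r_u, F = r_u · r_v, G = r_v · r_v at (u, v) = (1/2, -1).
E = 17;  F = -8;  G = 5

Partials: r_u = (1, 0, 4*v), r_v = (0, 1, 4*u). As functions of (u, v):
  E = r_u · r_u = 16*v^2 + 1,
  F = r_u · r_v = 16*u*v,
  G = r_v · r_v = 16*u^2 + 1.
Evaluating at (u, v) = (1/2, -1): E = 17, F = -8, G = 5.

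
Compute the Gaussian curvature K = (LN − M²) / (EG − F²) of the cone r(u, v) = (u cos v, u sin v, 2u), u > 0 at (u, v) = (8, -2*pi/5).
K = 0

Coefficients of the first fundamental form: E = 5, F = 0, G = u^2.
Coefficients of the second fundamental form: L = 0, M = 0, N = 2*sqrt(5)*u^2/(5*Abs(u)).
Assemble K = (LN − M²)/(EG − F²) = 0. At (u, v) = (8, -2*pi/5): K = 0.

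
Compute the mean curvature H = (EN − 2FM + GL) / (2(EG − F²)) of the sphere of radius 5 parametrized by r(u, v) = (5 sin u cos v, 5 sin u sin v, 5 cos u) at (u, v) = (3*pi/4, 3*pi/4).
H = -1/5

With E = 25, F = 0, G = 25*sin(u)^2, L = -5*sin(u)/Abs(sin(u)), M = 0, N = -5*sin(u)^3/Abs(sin(u)), assemble
  H = (EN − 2FM + GL) / (2(EG − F²)) = -sin(u)/(5*Abs(sin(u))).
At (u, v) = (3*pi/4, 3*pi/4): H = -1/5.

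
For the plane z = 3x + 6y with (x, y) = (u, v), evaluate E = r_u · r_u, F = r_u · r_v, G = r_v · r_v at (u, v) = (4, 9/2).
E = 10;  F = 18;  G = 37

Partials: r_u = (1, 0, 3), r_v = (0, 1, 6). As functions of (u, v):
  E = r_u · r_u = 10,
  F = r_u · r_v = 18,
  G = r_v · r_v = 37.
Evaluating at (u, v) = (4, 9/2): E = 10, F = 18, G = 37.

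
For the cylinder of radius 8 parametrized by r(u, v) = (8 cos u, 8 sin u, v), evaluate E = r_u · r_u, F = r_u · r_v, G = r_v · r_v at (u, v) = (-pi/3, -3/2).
E = 64;  F = 0;  G = 1

Partials: r_u = (-8*sin(u), 8*cos(u), 0), r_v = (0, 0, 1). As functions of (u, v):
  E = r_u · r_u = 64,
  F = r_u · r_v = 0,
  G = r_v · r_v = 1.
Evaluating at (u, v) = (-pi/3, -3/2): E = 64, F = 0, G = 1.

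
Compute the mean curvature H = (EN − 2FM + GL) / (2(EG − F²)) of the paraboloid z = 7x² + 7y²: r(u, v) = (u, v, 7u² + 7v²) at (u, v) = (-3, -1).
H = 13734*sqrt(1961)/3845521

With E = 196*u^2 + 1, F = 196*u*v, G = 196*v^2 + 1, L = 14/sqrt(196*u^2 + 196*v^2 + 1), M = 0, N = 14/sqrt(196*u^2 + 196*v^2 + 1), assemble
  H = (EN − 2FM + GL) / (2(EG − F²)) = 14*(98*u^2 + 98*v^2 + 1)/(196*u^2 + 196*v^2 + 1)^(3/2).
At (u, v) = (-3, -1): H = 13734*sqrt(1961)/3845521.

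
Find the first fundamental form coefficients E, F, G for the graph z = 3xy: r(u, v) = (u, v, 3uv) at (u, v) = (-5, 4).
E = 145;  F = -180;  G = 226

Partials: r_u = (1, 0, 3*v), r_v = (0, 1, 3*u). As functions of (u, v):
  E = r_u · r_u = 9*v^2 + 1,
  F = r_u · r_v = 9*u*v,
  G = r_v · r_v = 9*u^2 + 1.
Evaluating at (u, v) = (-5, 4): E = 145, F = -180, G = 226.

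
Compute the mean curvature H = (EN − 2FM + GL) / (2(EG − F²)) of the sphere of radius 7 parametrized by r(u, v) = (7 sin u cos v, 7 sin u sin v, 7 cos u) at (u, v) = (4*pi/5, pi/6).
H = -1/7

With E = 49, F = 0, G = 49*sin(u)^2, L = -7*sin(u)/Abs(sin(u)), M = 0, N = -7*sin(u)^3/Abs(sin(u)), assemble
  H = (EN − 2FM + GL) / (2(EG − F²)) = -sin(u)/(7*Abs(sin(u))).
At (u, v) = (4*pi/5, pi/6): H = -1/7.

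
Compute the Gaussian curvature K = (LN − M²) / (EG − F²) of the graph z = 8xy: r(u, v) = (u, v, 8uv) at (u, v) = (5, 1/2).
K = -64/2614689

Coefficients of the first fundamental form: E = 64*v^2 + 1, F = 64*u*v, G = 64*u^2 + 1.
Coefficients of the second fundamental form: L = 0, M = 8/sqrt(64*u^2 + 64*v^2 + 1), N = 0.
Assemble K = (LN − M²)/(EG − F²) = -64/(4096*u^4 + 8192*u^2*v^2 + 128*u^2 + 4096*v^4 + 128*v^2 + 1). At (u, v) = (5, 1/2): K = -64/2614689.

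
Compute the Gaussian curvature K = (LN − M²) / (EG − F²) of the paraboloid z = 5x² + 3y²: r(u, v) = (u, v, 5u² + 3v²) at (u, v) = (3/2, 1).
K = 15/17161

Coefficients of the first fundamental form: E = 100*u^2 + 1, F = 60*u*v, G = 36*v^2 + 1.
Coefficients of the second fundamental form: L = 10/sqrt(100*u^2 + 36*v^2 + 1), M = 0, N = 6/sqrt(100*u^2 + 36*v^2 + 1).
Assemble K = (LN − M²)/(EG − F²) = 60/(10000*u^4 + 7200*u^2*v^2 + 200*u^2 + 1296*v^4 + 72*v^2 + 1). At (u, v) = (3/2, 1): K = 15/17161.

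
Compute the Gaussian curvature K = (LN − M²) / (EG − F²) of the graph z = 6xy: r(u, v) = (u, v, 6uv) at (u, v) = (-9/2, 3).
K = -9/277729

Coefficients of the first fundamental form: E = 36*v^2 + 1, F = 36*u*v, G = 36*u^2 + 1.
Coefficients of the second fundamental form: L = 0, M = 6/sqrt(36*u^2 + 36*v^2 + 1), N = 0.
Assemble K = (LN − M²)/(EG − F²) = -36/(1296*u^4 + 2592*u^2*v^2 + 72*u^2 + 1296*v^4 + 72*v^2 + 1). At (u, v) = (-9/2, 3): K = -9/277729.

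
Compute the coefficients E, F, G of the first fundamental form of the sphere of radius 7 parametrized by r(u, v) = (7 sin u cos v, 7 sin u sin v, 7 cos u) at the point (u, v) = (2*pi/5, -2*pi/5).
E = 49;  F = 0;  G = 49*sqrt(5)/8 + 245/8

Partials: r_u = (7*cos(u)*cos(v), 7*sin(v)*cos(u), -7*sin(u)), r_v = (-7*sin(u)*sin(v), 7*sin(u)*cos(v), 0). As functions of (u, v):
  E = r_u · r_u = 49,
  F = r_u · r_v = 0,
  G = r_v · r_v = 49*sin(u)^2.
Evaluating at (u, v) = (2*pi/5, -2*pi/5): E = 49, F = 0, G = 49*sqrt(5)/8 + 245/8.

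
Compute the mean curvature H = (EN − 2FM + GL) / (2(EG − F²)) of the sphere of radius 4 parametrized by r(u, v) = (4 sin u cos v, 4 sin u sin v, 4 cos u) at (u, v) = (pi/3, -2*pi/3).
H = -1/4

With E = 16, F = 0, G = 16*sin(u)^2, L = -4*sin(u)/Abs(sin(u)), M = 0, N = -4*sin(u)^3/Abs(sin(u)), assemble
  H = (EN − 2FM + GL) / (2(EG − F²)) = -sin(u)/(4*Abs(sin(u))).
At (u, v) = (pi/3, -2*pi/3): H = -1/4.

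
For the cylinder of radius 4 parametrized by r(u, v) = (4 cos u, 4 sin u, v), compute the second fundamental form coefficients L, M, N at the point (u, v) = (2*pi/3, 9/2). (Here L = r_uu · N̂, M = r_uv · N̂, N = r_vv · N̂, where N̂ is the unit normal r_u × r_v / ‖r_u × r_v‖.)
L = -4;  M = 0;  N = 0

Compute the unit normal N̂(u, v) = (cos(u), sin(u), 0), and the second partials r_uu, r_uv, r_vv. Take dot products:
  L(u, v) = r_uu · N̂ = -4,
  M(u, v) = r_uv · N̂ = 0,
  N(u, v) = r_vv · N̂ = 0.
Evaluating at (u, v) = (2*pi/3, 9/2):
  L = -4, M = 0, N = 0.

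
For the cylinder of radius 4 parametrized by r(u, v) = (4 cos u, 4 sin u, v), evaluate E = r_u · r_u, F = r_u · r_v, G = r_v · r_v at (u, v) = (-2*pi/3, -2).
E = 16;  F = 0;  G = 1

Partials: r_u = (-4*sin(u), 4*cos(u), 0), r_v = (0, 0, 1). As functions of (u, v):
  E = r_u · r_u = 16,
  F = r_u · r_v = 0,
  G = r_v · r_v = 1.
Evaluating at (u, v) = (-2*pi/3, -2): E = 16, F = 0, G = 1.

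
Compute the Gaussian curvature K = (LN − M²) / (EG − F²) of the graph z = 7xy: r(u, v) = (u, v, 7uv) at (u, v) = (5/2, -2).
K = -784/4052169

Coefficients of the first fundamental form: E = 49*v^2 + 1, F = 49*u*v, G = 49*u^2 + 1.
Coefficients of the second fundamental form: L = 0, M = 7/sqrt(49*u^2 + 49*v^2 + 1), N = 0.
Assemble K = (LN − M²)/(EG − F²) = -49/(2401*u^4 + 4802*u^2*v^2 + 98*u^2 + 2401*v^4 + 98*v^2 + 1). At (u, v) = (5/2, -2): K = -784/4052169.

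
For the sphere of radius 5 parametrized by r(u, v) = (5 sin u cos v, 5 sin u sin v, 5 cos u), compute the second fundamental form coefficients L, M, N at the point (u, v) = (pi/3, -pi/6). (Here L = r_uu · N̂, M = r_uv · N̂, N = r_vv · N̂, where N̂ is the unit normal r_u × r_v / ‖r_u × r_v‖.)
L = -5;  M = 0;  N = -15/4

Compute the unit normal N̂(u, v) = (sin(u)^2*cos(v)/Abs(sin(u)), sin(u)^2*sin(v)/Abs(sin(u)), sin(2*u)/(2*Abs(sin(u)))), and the second partials r_uu, r_uv, r_vv. Take dot products:
  L(u, v) = r_uu · N̂ = -5*sin(u)/Abs(sin(u)),
  M(u, v) = r_uv · N̂ = 0,
  N(u, v) = r_vv · N̂ = -5*sin(u)^3/Abs(sin(u)).
Evaluating at (u, v) = (pi/3, -pi/6):
  L = -5, M = 0, N = -15/4.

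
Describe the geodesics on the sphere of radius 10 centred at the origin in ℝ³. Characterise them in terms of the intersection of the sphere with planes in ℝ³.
Geodesics on the sphere of radius 10 are great circles — circles of radius 10 obtained as the intersection of the sphere with planes through the origin (the centre of the sphere).

A curve α(t) of nonzero constant speed on the sphere of radius 10 is a geodesic iff its acceleration α̈ is everywhere normal to the surface, i.e. parallel to the radial vector α(t). Then d/dt(α × α̇) = α̇ × α̇ + α × α̈ = 0, so α × α̇ is a constant vector n ≠ 0 and α(t) · n = 0 for all t: α lies in the plane through the origin with normal n. The intersection of that plane with the sphere is a circle of radius 10 (a great circle). Conversely, a great circle traversed at constant speed has centripetal acceleration pointing at the origin, hence normal to the sphere, so every great circle is a geodesic.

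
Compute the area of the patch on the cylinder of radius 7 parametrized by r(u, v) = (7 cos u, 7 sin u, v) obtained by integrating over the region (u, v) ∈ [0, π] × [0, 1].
Area = 7*pi

Area = ∫∫ √(EG − F²) du dv with √(EG − F²) = 7. Integrating over [0, π] × [0, 1] gives 7*pi.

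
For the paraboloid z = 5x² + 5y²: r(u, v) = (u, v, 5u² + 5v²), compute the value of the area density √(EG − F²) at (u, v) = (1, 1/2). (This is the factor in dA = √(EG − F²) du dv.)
√(EG − F²)|_{(1, 1/2)} = 3*sqrt(14)

E = 100*u^2 + 1, F = 100*u*v, G = 100*v^2 + 1, so EG − F² = 100*u^2 + 100*v^2 + 1. Taking the positive square root: √(EG − F²) = sqrt(100*u^2 + 100*v^2 + 1). At (u, v) = (1, 1/2): 3*sqrt(14).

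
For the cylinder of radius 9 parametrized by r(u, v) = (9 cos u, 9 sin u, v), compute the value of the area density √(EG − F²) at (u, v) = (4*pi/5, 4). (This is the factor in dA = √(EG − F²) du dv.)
√(EG − F²)|_{(4*pi/5, 4)} = 9

E = 81, F = 0, G = 1, so EG − F² = 81. Taking the positive square root: √(EG − F²) = 9. At (u, v) = (4*pi/5, 4): 9.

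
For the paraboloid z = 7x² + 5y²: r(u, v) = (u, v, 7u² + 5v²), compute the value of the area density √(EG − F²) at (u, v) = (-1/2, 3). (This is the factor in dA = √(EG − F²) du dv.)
√(EG − F²)|_{(-1/2, 3)} = 5*sqrt(38)

E = 196*u^2 + 1, F = 140*u*v, G = 100*v^2 + 1, so EG − F² = 196*u^2 + 100*v^2 + 1. Taking the positive square root: √(EG − F²) = sqrt(196*u^2 + 100*v^2 + 1). At (u, v) = (-1/2, 3): 5*sqrt(38).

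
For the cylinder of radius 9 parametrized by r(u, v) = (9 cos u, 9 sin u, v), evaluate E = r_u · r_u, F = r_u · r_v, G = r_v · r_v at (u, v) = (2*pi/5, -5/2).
E = 81;  F = 0;  G = 1

Partials: r_u = (-9*sin(u), 9*cos(u), 0), r_v = (0, 0, 1). As functions of (u, v):
  E = r_u · r_u = 81,
  F = r_u · r_v = 0,
  G = r_v · r_v = 1.
Evaluating at (u, v) = (2*pi/5, -5/2): E = 81, F = 0, G = 1.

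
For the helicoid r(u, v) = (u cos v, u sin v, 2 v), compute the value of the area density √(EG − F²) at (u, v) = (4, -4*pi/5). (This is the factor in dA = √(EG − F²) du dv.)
√(EG − F²)|_{(4, -4*pi/5)} = 2*sqrt(5)

E = 1, F = 0, G = u^2 + 4, so EG − F² = u^2 + 4. Taking the positive square root: √(EG − F²) = sqrt(u^2 + 4). At (u, v) = (4, -4*pi/5): 2*sqrt(5).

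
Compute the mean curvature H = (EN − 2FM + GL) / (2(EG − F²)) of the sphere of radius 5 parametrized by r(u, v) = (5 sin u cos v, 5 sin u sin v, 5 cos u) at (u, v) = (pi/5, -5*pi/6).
H = -1/5

With E = 25, F = 0, G = 25*sin(u)^2, L = -5*sin(u)/Abs(sin(u)), M = 0, N = -5*sin(u)^3/Abs(sin(u)), assemble
  H = (EN − 2FM + GL) / (2(EG − F²)) = -sin(u)/(5*Abs(sin(u))).
At (u, v) = (pi/5, -5*pi/6): H = -1/5.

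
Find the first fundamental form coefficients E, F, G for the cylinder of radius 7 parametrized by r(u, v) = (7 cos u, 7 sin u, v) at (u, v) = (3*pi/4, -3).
E = 49;  F = 0;  G = 1

Partials: r_u = (-7*sin(u), 7*cos(u), 0), r_v = (0, 0, 1). As functions of (u, v):
  E = r_u · r_u = 49,
  F = r_u · r_v = 0,
  G = r_v · r_v = 1.
Evaluating at (u, v) = (3*pi/4, -3): E = 49, F = 0, G = 1.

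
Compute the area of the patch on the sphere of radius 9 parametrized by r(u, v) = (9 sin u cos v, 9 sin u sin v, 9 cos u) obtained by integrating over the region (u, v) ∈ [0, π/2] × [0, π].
Area = 81*pi

Area = ∫∫ √(EG − F²) du dv with √(EG − F²) = 81*Abs(sin(u)). Integrating over [0, π/2] × [0, π] gives 81*pi.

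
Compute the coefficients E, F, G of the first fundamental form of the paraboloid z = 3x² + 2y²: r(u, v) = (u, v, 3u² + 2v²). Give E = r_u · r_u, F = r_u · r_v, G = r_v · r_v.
E = 36*u^2 + 1;  F = 24*u*v;  G = 16*v^2 + 1

Compute partials: r_u = (1, 0, 6*u), r_v = (0, 1, 4*v). Then
  E = r_u · r_u = 36*u^2 + 1,
  F = r_u · r_v = 24*u*v,
  G = r_v · r_v = 16*v^2 + 1.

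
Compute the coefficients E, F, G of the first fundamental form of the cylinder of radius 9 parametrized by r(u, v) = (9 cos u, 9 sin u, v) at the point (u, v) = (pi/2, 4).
E = 81;  F = 0;  G = 1

Partials: r_u = (-9*sin(u), 9*cos(u), 0), r_v = (0, 0, 1). As functions of (u, v):
  E = r_u · r_u = 81,
  F = r_u · r_v = 0,
  G = r_v · r_v = 1.
Evaluating at (u, v) = (pi/2, 4): E = 81, F = 0, G = 1.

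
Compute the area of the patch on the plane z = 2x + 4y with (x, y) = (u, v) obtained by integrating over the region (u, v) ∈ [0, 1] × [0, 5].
Area = 5*sqrt(21)

Area = ∫∫ √(EG − F²) du dv with √(EG − F²) = sqrt(21). Integrating over [0, 1] × [0, 5] gives 5*sqrt(21).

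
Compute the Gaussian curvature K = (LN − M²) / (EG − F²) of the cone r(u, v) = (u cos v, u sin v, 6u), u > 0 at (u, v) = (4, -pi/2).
K = 0

Coefficients of the first fundamental form: E = 37, F = 0, G = u^2.
Coefficients of the second fundamental form: L = 0, M = 0, N = 6*sqrt(37)*u^2/(37*Abs(u)).
Assemble K = (LN − M²)/(EG − F²) = 0. At (u, v) = (4, -pi/2): K = 0.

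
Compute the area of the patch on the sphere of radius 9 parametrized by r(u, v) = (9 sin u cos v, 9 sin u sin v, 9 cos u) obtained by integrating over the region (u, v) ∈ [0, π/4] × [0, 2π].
Area = 81*pi*(2 - sqrt(2))

Area = ∫∫ √(EG − F²) du dv with √(EG − F²) = 81*Abs(sin(u)). Integrating over [0, π/4] × [0, 2π] gives 81*pi*(2 - sqrt(2)).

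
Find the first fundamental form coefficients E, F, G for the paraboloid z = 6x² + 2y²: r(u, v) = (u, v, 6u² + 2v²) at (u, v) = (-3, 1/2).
E = 1297;  F = -72;  G = 5

Partials: r_u = (1, 0, 12*u), r_v = (0, 1, 4*v). As functions of (u, v):
  E = r_u · r_u = 144*u^2 + 1,
  F = r_u · r_v = 48*u*v,
  G = r_v · r_v = 16*v^2 + 1.
Evaluating at (u, v) = (-3, 1/2): E = 1297, F = -72, G = 5.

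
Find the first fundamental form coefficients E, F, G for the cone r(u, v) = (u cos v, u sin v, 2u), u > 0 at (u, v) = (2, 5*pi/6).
E = 5;  F = 0;  G = 4

Partials: r_u = (cos(v), sin(v), 2), r_v = (-u*sin(v), u*cos(v), 0). As functions of (u, v):
  E = r_u · r_u = 5,
  F = r_u · r_v = 0,
  G = r_v · r_v = u^2.
Evaluating at (u, v) = (2, 5*pi/6): E = 5, F = 0, G = 4.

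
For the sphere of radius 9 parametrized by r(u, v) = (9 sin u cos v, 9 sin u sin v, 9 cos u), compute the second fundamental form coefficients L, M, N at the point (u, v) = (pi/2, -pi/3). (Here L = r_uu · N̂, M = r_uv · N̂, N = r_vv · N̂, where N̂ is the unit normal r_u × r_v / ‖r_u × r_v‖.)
L = -9;  M = 0;  N = -9

Compute the unit normal N̂(u, v) = (sin(u)^2*cos(v)/Abs(sin(u)), sin(u)^2*sin(v)/Abs(sin(u)), sin(2*u)/(2*Abs(sin(u)))), and the second partials r_uu, r_uv, r_vv. Take dot products:
  L(u, v) = r_uu · N̂ = -9*sin(u)/Abs(sin(u)),
  M(u, v) = r_uv · N̂ = 0,
  N(u, v) = r_vv · N̂ = -9*sin(u)^3/Abs(sin(u)).
Evaluating at (u, v) = (pi/2, -pi/3):
  L = -9, M = 0, N = -9.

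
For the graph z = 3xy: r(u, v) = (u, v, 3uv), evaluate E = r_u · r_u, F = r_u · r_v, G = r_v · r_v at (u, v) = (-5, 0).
E = 1;  F = 0;  G = 226

Partials: r_u = (1, 0, 3*v), r_v = (0, 1, 3*u). As functions of (u, v):
  E = r_u · r_u = 9*v^2 + 1,
  F = r_u · r_v = 9*u*v,
  G = r_v · r_v = 9*u^2 + 1.
Evaluating at (u, v) = (-5, 0): E = 1, F = 0, G = 226.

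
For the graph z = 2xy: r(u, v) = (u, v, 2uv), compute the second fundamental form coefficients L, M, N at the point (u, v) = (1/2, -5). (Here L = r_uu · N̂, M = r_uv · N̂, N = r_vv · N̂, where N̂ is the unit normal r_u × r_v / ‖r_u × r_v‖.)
L = 0;  M = sqrt(102)/51;  N = 0

Compute the unit normal N̂(u, v) = (-2*v/sqrt(4*u^2 + 4*v^2 + 1), -2*u/sqrt(4*u^2 + 4*v^2 + 1), 1/sqrt(4*u^2 + 4*v^2 + 1)), and the second partials r_uu, r_uv, r_vv. Take dot products:
  L(u, v) = r_uu · N̂ = 0,
  M(u, v) = r_uv · N̂ = 2/sqrt(4*u^2 + 4*v^2 + 1),
  N(u, v) = r_vv · N̂ = 0.
Evaluating at (u, v) = (1/2, -5):
  L = 0, M = sqrt(102)/51, N = 0.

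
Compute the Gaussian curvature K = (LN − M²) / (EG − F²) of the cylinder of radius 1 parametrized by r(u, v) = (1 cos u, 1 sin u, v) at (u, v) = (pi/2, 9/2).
K = 0

Coefficients of the first fundamental form: E = 1, F = 0, G = 1.
Coefficients of the second fundamental form: L = -1, M = 0, N = 0.
Assemble K = (LN − M²)/(EG − F²) = 0. At (u, v) = (pi/2, 9/2): K = 0.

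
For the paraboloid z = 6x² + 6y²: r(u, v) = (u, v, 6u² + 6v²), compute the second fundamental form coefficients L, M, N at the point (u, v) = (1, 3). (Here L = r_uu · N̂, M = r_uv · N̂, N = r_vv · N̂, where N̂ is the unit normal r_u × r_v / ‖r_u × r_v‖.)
L = 12*sqrt(1441)/1441;  M = 0;  N = 12*sqrt(1441)/1441

Compute the unit normal N̂(u, v) = (-12*u/sqrt(144*u^2 + 144*v^2 + 1), -12*v/sqrt(144*u^2 + 144*v^2 + 1), 1/sqrt(144*u^2 + 144*v^2 + 1)), and the second partials r_uu, r_uv, r_vv. Take dot products:
  L(u, v) = r_uu · N̂ = 12/sqrt(144*u^2 + 144*v^2 + 1),
  M(u, v) = r_uv · N̂ = 0,
  N(u, v) = r_vv · N̂ = 12/sqrt(144*u^2 + 144*v^2 + 1).
Evaluating at (u, v) = (1, 3):
  L = 12*sqrt(1441)/1441, M = 0, N = 12*sqrt(1441)/1441.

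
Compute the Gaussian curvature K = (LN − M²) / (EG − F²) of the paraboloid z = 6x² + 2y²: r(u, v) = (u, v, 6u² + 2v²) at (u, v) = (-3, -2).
K = 48/1852321

Coefficients of the first fundamental form: E = 144*u^2 + 1, F = 48*u*v, G = 16*v^2 + 1.
Coefficients of the second fundamental form: L = 12/sqrt(144*u^2 + 16*v^2 + 1), M = 0, N = 4/sqrt(144*u^2 + 16*v^2 + 1).
Assemble K = (LN − M²)/(EG − F²) = 48/(20736*u^4 + 4608*u^2*v^2 + 288*u^2 + 256*v^4 + 32*v^2 + 1). At (u, v) = (-3, -2): K = 48/1852321.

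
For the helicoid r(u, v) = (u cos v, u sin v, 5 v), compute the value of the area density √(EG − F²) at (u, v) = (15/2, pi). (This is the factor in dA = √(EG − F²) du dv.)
√(EG − F²)|_{(15/2, pi)} = 5*sqrt(13)/2

E = 1, F = 0, G = u^2 + 25, so EG − F² = u^2 + 25. Taking the positive square root: √(EG − F²) = sqrt(u^2 + 25). At (u, v) = (15/2, pi): 5*sqrt(13)/2.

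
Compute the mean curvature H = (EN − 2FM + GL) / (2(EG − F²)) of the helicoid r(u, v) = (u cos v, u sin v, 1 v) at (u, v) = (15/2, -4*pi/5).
H = 0

With E = 1, F = 0, G = u^2 + 1, L = 0, M = -1/sqrt(u^2 + 1), N = 0, assemble
  H = (EN − 2FM + GL) / (2(EG − F²)) = 0.
At (u, v) = (15/2, -4*pi/5): H = 0.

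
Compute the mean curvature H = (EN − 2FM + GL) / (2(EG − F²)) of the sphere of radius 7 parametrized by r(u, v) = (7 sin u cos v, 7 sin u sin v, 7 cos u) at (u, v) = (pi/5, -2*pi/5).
H = -1/7

With E = 49, F = 0, G = 49*sin(u)^2, L = -7*sin(u)/Abs(sin(u)), M = 0, N = -7*sin(u)^3/Abs(sin(u)), assemble
  H = (EN − 2FM + GL) / (2(EG − F²)) = -sin(u)/(7*Abs(sin(u))).
At (u, v) = (pi/5, -2*pi/5): H = -1/7.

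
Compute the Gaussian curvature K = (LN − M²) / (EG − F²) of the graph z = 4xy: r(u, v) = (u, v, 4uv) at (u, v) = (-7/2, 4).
K = -16/205209

Coefficients of the first fundamental form: E = 16*v^2 + 1, F = 16*u*v, G = 16*u^2 + 1.
Coefficients of the second fundamental form: L = 0, M = 4/sqrt(16*u^2 + 16*v^2 + 1), N = 0.
Assemble K = (LN − M²)/(EG − F²) = -16/(256*u^4 + 512*u^2*v^2 + 32*u^2 + 256*v^4 + 32*v^2 + 1). At (u, v) = (-7/2, 4): K = -16/205209.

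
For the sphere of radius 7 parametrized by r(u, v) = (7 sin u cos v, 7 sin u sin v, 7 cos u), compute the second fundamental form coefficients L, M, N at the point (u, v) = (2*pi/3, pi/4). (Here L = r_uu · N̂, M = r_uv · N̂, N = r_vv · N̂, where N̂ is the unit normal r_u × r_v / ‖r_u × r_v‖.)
L = -7;  M = 0;  N = -21/4

Compute the unit normal N̂(u, v) = (sin(u)^2*cos(v)/Abs(sin(u)), sin(u)^2*sin(v)/Abs(sin(u)), sin(2*u)/(2*Abs(sin(u)))), and the second partials r_uu, r_uv, r_vv. Take dot products:
  L(u, v) = r_uu · N̂ = -7*sin(u)/Abs(sin(u)),
  M(u, v) = r_uv · N̂ = 0,
  N(u, v) = r_vv · N̂ = -7*sin(u)^3/Abs(sin(u)).
Evaluating at (u, v) = (2*pi/3, pi/4):
  L = -7, M = 0, N = -21/4.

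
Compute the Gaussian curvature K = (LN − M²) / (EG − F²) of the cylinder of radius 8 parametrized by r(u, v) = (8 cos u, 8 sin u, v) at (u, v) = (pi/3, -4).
K = 0

Coefficients of the first fundamental form: E = 64, F = 0, G = 1.
Coefficients of the second fundamental form: L = -8, M = 0, N = 0.
Assemble K = (LN − M²)/(EG − F²) = 0. At (u, v) = (pi/3, -4): K = 0.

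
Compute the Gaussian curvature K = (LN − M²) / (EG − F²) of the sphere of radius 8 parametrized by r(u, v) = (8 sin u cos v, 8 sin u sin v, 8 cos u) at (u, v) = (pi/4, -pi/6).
K = 1/64

Coefficients of the first fundamental form: E = 64, F = 0, G = 64*sin(u)^2.
Coefficients of the second fundamental form: L = -8*sin(u)/Abs(sin(u)), M = 0, N = -8*sin(u)^3/Abs(sin(u)).
Assemble K = (LN − M²)/(EG − F²) = 1/64. At (u, v) = (pi/4, -pi/6): K = 1/64.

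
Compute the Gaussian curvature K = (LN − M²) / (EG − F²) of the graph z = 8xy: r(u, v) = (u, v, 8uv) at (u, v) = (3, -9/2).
K = -64/3508129

Coefficients of the first fundamental form: E = 64*v^2 + 1, F = 64*u*v, G = 64*u^2 + 1.
Coefficients of the second fundamental form: L = 0, M = 8/sqrt(64*u^2 + 64*v^2 + 1), N = 0.
Assemble K = (LN − M²)/(EG − F²) = -64/(4096*u^4 + 8192*u^2*v^2 + 128*u^2 + 4096*v^4 + 128*v^2 + 1). At (u, v) = (3, -9/2): K = -64/3508129.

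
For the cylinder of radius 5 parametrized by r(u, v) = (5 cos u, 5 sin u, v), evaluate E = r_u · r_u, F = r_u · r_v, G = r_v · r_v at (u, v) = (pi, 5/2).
E = 25;  F = 0;  G = 1

Partials: r_u = (-5*sin(u), 5*cos(u), 0), r_v = (0, 0, 1). As functions of (u, v):
  E = r_u · r_u = 25,
  F = r_u · r_v = 0,
  G = r_v · r_v = 1.
Evaluating at (u, v) = (pi, 5/2): E = 25, F = 0, G = 1.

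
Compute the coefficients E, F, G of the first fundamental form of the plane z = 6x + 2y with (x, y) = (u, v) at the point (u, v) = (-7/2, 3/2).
E = 37;  F = 12;  G = 5

Partials: r_u = (1, 0, 6), r_v = (0, 1, 2). As functions of (u, v):
  E = r_u · r_u = 37,
  F = r_u · r_v = 12,
  G = r_v · r_v = 5.
Evaluating at (u, v) = (-7/2, 3/2): E = 37, F = 12, G = 5.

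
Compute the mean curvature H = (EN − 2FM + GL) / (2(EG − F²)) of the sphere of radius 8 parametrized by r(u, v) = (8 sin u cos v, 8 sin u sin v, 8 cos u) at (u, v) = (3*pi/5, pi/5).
H = -1/8

With E = 64, F = 0, G = 64*sin(u)^2, L = -8*sin(u)/Abs(sin(u)), M = 0, N = -8*sin(u)^3/Abs(sin(u)), assemble
  H = (EN − 2FM + GL) / (2(EG − F²)) = -sin(u)/(8*Abs(sin(u))).
At (u, v) = (3*pi/5, pi/5): H = -1/8.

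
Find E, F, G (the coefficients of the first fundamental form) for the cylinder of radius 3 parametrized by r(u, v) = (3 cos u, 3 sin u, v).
E = 9;  F = 0;  G = 1

Compute partials: r_u = (-3*sin(u), 3*cos(u), 0), r_v = (0, 0, 1). Then
  E = r_u · r_u = 9,
  F = r_u · r_v = 0,
  G = r_v · r_v = 1.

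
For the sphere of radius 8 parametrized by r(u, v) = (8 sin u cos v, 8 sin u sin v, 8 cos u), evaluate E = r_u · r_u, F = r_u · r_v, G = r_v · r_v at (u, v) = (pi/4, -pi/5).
E = 64;  F = 0;  G = 32

Partials: r_u = (8*cos(u)*cos(v), 8*sin(v)*cos(u), -8*sin(u)), r_v = (-8*sin(u)*sin(v), 8*sin(u)*cos(v), 0). As functions of (u, v):
  E = r_u · r_u = 64,
  F = r_u · r_v = 0,
  G = r_v · r_v = 64*sin(u)^2.
Evaluating at (u, v) = (pi/4, -pi/5): E = 64, F = 0, G = 32.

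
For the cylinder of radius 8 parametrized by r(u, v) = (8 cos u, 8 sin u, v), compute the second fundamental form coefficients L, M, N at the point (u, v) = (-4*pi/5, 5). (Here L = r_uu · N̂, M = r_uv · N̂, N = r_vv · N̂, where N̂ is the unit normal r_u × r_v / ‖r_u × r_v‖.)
L = -8;  M = 0;  N = 0

Compute the unit normal N̂(u, v) = (cos(u), sin(u), 0), and the second partials r_uu, r_uv, r_vv. Take dot products:
  L(u, v) = r_uu · N̂ = -8,
  M(u, v) = r_uv · N̂ = 0,
  N(u, v) = r_vv · N̂ = 0.
Evaluating at (u, v) = (-4*pi/5, 5):
  L = -8, M = 0, N = 0.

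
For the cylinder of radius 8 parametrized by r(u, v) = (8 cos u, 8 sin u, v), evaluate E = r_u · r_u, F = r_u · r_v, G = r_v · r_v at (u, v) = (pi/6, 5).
E = 64;  F = 0;  G = 1

Partials: r_u = (-8*sin(u), 8*cos(u), 0), r_v = (0, 0, 1). As functions of (u, v):
  E = r_u · r_u = 64,
  F = r_u · r_v = 0,
  G = r_v · r_v = 1.
Evaluating at (u, v) = (pi/6, 5): E = 64, F = 0, G = 1.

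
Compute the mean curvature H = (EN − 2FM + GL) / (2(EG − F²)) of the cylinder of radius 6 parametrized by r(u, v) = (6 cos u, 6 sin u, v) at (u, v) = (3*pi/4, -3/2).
H = -1/12

With E = 36, F = 0, G = 1, L = -6, M = 0, N = 0, assemble
  H = (EN − 2FM + GL) / (2(EG − F²)) = -1/12.
At (u, v) = (3*pi/4, -3/2): H = -1/12.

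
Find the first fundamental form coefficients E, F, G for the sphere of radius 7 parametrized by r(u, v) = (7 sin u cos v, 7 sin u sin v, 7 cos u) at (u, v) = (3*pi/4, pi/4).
E = 49;  F = 0;  G = 49/2

Partials: r_u = (7*cos(u)*cos(v), 7*sin(v)*cos(u), -7*sin(u)), r_v = (-7*sin(u)*sin(v), 7*sin(u)*cos(v), 0). As functions of (u, v):
  E = r_u · r_u = 49,
  F = r_u · r_v = 0,
  G = r_v · r_v = 49*sin(u)^2.
Evaluating at (u, v) = (3*pi/4, pi/4): E = 49, F = 0, G = 49/2.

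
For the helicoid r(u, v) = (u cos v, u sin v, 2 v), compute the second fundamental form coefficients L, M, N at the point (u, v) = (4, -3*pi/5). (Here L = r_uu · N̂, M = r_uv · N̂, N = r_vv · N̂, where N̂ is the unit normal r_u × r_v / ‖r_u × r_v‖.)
L = 0;  M = -sqrt(5)/5;  N = 0

Compute the unit normal N̂(u, v) = (2*sin(v)/sqrt(u^2 + 4), -2*cos(v)/sqrt(u^2 + 4), u/sqrt(u^2 + 4)), and the second partials r_uu, r_uv, r_vv. Take dot products:
  L(u, v) = r_uu · N̂ = 0,
  M(u, v) = r_uv · N̂ = -2/sqrt(u^2 + 4),
  N(u, v) = r_vv · N̂ = 0.
Evaluating at (u, v) = (4, -3*pi/5):
  L = 0, M = -sqrt(5)/5, N = 0.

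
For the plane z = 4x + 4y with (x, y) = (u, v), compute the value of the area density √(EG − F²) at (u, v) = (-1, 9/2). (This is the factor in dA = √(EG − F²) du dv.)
√(EG − F²)|_{(-1, 9/2)} = sqrt(33)

E = 17, F = 16, G = 17, so EG − F² = 33. Taking the positive square root: √(EG − F²) = sqrt(33). At (u, v) = (-1, 9/2): sqrt(33).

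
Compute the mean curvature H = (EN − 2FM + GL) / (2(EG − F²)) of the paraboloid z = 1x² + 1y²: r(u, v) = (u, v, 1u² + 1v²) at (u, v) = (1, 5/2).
H = 31*sqrt(30)/900

With E = 4*u^2 + 1, F = 4*u*v, G = 4*v^2 + 1, L = 2/sqrt(4*u^2 + 4*v^2 + 1), M = 0, N = 2/sqrt(4*u^2 + 4*v^2 + 1), assemble
  H = (EN − 2FM + GL) / (2(EG − F²)) = 2*(2*u^2 + 2*v^2 + 1)/(4*u^2 + 4*v^2 + 1)^(3/2).
At (u, v) = (1, 5/2): H = 31*sqrt(30)/900.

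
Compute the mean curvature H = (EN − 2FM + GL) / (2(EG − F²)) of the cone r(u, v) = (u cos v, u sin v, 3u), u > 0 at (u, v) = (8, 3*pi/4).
H = 3*sqrt(10)/160

With E = 10, F = 0, G = u^2, L = 0, M = 0, N = 3*sqrt(10)*u^2/(10*Abs(u)), assemble
  H = (EN − 2FM + GL) / (2(EG − F²)) = 3*sqrt(10)/(20*Abs(u)).
At (u, v) = (8, 3*pi/4): H = 3*sqrt(10)/160.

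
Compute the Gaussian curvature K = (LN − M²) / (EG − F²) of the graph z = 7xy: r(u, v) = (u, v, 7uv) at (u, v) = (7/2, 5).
K = -784/53363025

Coefficients of the first fundamental form: E = 49*v^2 + 1, F = 49*u*v, G = 49*u^2 + 1.
Coefficients of the second fundamental form: L = 0, M = 7/sqrt(49*u^2 + 49*v^2 + 1), N = 0.
Assemble K = (LN − M²)/(EG − F²) = -49/(2401*u^4 + 4802*u^2*v^2 + 98*u^2 + 2401*v^4 + 98*v^2 + 1). At (u, v) = (7/2, 5): K = -784/53363025.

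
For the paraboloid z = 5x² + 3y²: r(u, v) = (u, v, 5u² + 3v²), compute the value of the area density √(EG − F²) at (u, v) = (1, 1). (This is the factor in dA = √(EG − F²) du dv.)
√(EG − F²)|_{(1, 1)} = sqrt(137)

E = 100*u^2 + 1, F = 60*u*v, G = 36*v^2 + 1, so EG − F² = 100*u^2 + 36*v^2 + 1. Taking the positive square root: √(EG − F²) = sqrt(100*u^2 + 36*v^2 + 1). At (u, v) = (1, 1): sqrt(137).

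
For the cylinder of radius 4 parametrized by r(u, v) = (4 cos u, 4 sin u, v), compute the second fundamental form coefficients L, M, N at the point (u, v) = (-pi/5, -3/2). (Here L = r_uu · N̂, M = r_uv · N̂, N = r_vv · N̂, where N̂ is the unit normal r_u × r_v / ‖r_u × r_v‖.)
L = -4;  M = 0;  N = 0

Compute the unit normal N̂(u, v) = (cos(u), sin(u), 0), and the second partials r_uu, r_uv, r_vv. Take dot products:
  L(u, v) = r_uu · N̂ = -4,
  M(u, v) = r_uv · N̂ = 0,
  N(u, v) = r_vv · N̂ = 0.
Evaluating at (u, v) = (-pi/5, -3/2):
  L = -4, M = 0, N = 0.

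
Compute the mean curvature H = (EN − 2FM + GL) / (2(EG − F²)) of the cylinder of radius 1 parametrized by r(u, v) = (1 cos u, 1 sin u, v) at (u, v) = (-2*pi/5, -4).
H = -1/2

With E = 1, F = 0, G = 1, L = -1, M = 0, N = 0, assemble
  H = (EN − 2FM + GL) / (2(EG − F²)) = -1/2.
At (u, v) = (-2*pi/5, -4): H = -1/2.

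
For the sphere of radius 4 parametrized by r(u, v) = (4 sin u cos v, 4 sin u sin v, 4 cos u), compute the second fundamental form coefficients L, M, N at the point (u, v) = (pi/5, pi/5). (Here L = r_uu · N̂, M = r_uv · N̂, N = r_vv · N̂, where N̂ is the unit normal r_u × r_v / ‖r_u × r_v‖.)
L = -4;  M = 0;  N = -5/2 + sqrt(5)/2

Compute the unit normal N̂(u, v) = (sin(u)^2*cos(v)/Abs(sin(u)), sin(u)^2*sin(v)/Abs(sin(u)), sin(2*u)/(2*Abs(sin(u)))), and the second partials r_uu, r_uv, r_vv. Take dot products:
  L(u, v) = r_uu · N̂ = -4*sin(u)/Abs(sin(u)),
  M(u, v) = r_uv · N̂ = 0,
  N(u, v) = r_vv · N̂ = -4*sin(u)^3/Abs(sin(u)).
Evaluating at (u, v) = (pi/5, pi/5):
  L = -4, M = 0, N = -5/2 + sqrt(5)/2.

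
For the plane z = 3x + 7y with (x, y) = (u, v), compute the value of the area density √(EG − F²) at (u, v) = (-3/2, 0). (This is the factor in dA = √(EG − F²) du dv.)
√(EG − F²)|_{(-3/2, 0)} = sqrt(59)

E = 10, F = 21, G = 50, so EG − F² = 59. Taking the positive square root: √(EG − F²) = sqrt(59). At (u, v) = (-3/2, 0): sqrt(59).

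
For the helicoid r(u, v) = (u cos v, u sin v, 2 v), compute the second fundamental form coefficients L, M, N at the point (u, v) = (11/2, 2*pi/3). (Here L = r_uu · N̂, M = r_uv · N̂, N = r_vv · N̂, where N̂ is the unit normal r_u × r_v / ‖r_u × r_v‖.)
L = 0;  M = -4*sqrt(137)/137;  N = 0

Compute the unit normal N̂(u, v) = (2*sin(v)/sqrt(u^2 + 4), -2*cos(v)/sqrt(u^2 + 4), u/sqrt(u^2 + 4)), and the second partials r_uu, r_uv, r_vv. Take dot products:
  L(u, v) = r_uu · N̂ = 0,
  M(u, v) = r_uv · N̂ = -2/sqrt(u^2 + 4),
  N(u, v) = r_vv · N̂ = 0.
Evaluating at (u, v) = (11/2, 2*pi/3):
  L = 0, M = -4*sqrt(137)/137, N = 0.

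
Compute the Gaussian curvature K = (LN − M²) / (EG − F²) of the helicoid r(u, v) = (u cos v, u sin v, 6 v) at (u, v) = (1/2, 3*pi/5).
K = -576/21025

Coefficients of the first fundamental form: E = 1, F = 0, G = u^2 + 36.
Coefficients of the second fundamental form: L = 0, M = -6/sqrt(u^2 + 36), N = 0.
Assemble K = (LN − M²)/(EG − F²) = -36/(u^2 + 36)^2. At (u, v) = (1/2, 3*pi/5): K = -576/21025.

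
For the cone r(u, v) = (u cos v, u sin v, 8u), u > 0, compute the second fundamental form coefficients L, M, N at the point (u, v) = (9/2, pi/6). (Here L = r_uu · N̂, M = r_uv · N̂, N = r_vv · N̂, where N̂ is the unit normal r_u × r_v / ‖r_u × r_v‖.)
L = 0;  M = 0;  N = 36*sqrt(65)/65

Compute the unit normal N̂(u, v) = (-8*sqrt(65)*u*cos(v)/(65*Abs(u)), -8*sqrt(65)*u*sin(v)/(65*Abs(u)), sqrt(65)*u/(65*Abs(u))), and the second partials r_uu, r_uv, r_vv. Take dot products:
  L(u, v) = r_uu · N̂ = 0,
  M(u, v) = r_uv · N̂ = 0,
  N(u, v) = r_vv · N̂ = 8*sqrt(65)*u^2/(65*Abs(u)).
Evaluating at (u, v) = (9/2, pi/6):
  L = 0, M = 0, N = 36*sqrt(65)/65.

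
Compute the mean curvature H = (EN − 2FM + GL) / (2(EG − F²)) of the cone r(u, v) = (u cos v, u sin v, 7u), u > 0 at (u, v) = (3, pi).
H = 7*sqrt(2)/60

With E = 50, F = 0, G = u^2, L = 0, M = 0, N = 7*sqrt(2)*u^2/(10*Abs(u)), assemble
  H = (EN − 2FM + GL) / (2(EG − F²)) = 7*sqrt(2)/(20*Abs(u)).
At (u, v) = (3, pi): H = 7*sqrt(2)/60.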